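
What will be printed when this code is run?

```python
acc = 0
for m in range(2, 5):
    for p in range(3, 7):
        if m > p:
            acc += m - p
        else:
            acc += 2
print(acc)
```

m=2,p=3: not 2>3, acc = 0+2 = 2
m=2,p=4: not 2>4, acc = 2+2 = 4
m=2,p=5: not 2>5, acc = 4+2 = 6
m=2,p=6: not 2>6, acc = 6+2 = 8
m=3,p=3: not 3>3, acc = 8+2 = 10
m=3,p=4: not 3>4, acc = 10+2 = 12
m=3,p=5: not 3>5, acc = 12+2 = 14
m=3,p=6: not 3>6, acc = 14+2 = 16
m=4,p=3: 4>3, acc = 16+1 = 17
m=4,p=4: not 4>4, acc = 17+2 = 19
m=4,p=5: not 4>5, acc = 19+2 = 21
m=4,p=6: not 4>6, acc = 21+2 = 23

23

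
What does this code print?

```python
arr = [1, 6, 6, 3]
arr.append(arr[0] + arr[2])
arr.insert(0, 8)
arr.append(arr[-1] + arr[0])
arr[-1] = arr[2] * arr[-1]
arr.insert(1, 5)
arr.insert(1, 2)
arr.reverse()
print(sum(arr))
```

append arr[0]+arr[2] = 1+6 = 7 → [1, 6, 6, 3, 7]
insert 8 at 0 → [8, 1, 6, 6, 3, 7]
append arr[-1]+arr[0] = 7+8 = 15 → [8, 1, 6, 6, 3, 7, 15]
arr[-1] = arr[2]*arr[-1] = 6*15 = 90 → [8, 1, 6, 6, 3, 7, 90]
insert 5 at 1 → [8, 5, 1, 6, 6, 3, 7, 90]
insert 2 at 1 → [8, 2, 5, 1, 6, 6, 3, 7, 90]
reverse → [90, 7, 3, 6, 6, 1, 5, 2, 8]
sum = 128

128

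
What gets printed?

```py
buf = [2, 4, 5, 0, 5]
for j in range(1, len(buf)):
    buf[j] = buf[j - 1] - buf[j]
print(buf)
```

j=1: buf[1] = 2-4 = -2 → [2, -2, 5, 0, 5]
j=2: buf[2] = (-2)-5 = -7 → [2, -2, -7, 0, 5]
j=3: buf[3] = (-7)-0 = -7 → [2, -2, -7, -7, 5]
j=4: buf[4] = (-7)-5 = -12 → [2, -2, -7, -7, -12]

[2, -2, -7, -7, -12]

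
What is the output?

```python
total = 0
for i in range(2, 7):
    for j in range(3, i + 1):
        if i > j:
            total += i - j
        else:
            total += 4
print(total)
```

26

i=3,j=3: not 3>3, total = 0+4 = 4
i=4,j=3: 4>3, total = 4+1 = 5
i=4,j=4: not 4>4, total = 5+4 = 9
i=5,j=3: 5>3, total = 9+2 = 11
i=5,j=4: 5>4, total = 11+1 = 12
i=5,j=5: not 5>5, total = 12+4 = 16
i=6,j=3: 6>3, total = 16+3 = 19
i=6,j=4: 6>4, total = 19+2 = 21
i=6,j=5: 6>5, total = 21+1 = 22
i=6,j=6: not 6>6, total = 22+4 = 26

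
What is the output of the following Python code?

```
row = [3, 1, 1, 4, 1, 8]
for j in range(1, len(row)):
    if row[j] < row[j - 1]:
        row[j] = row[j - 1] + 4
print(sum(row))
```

j=1: 1<3, row[1] = 3+4 = 7 → [3, 7, 1, 4, 1, 8]
j=2: 1<7, row[2] = 7+4 = 11 → [3, 7, 11, 4, 1, 8]
j=3: 4<11, row[3] = 11+4 = 15 → [3, 7, 11, 15, 1, 8]
j=4: 1<15, row[4] = 15+4 = 19 → [3, 7, 11, 15, 19, 8]
j=5: 8<19, row[5] = 19+4 = 23 → [3, 7, 11, 15, 19, 23]
sum = 78

78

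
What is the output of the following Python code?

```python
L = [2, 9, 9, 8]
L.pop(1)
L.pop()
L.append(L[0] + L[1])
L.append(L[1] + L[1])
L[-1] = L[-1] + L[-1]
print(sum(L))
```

58

pop(1) removes 9 → [2, 9, 8]
pop() removes 8 → [2, 9]
append L[0]+L[1] = 2+9 = 11 → [2, 9, 11]
append L[1]+L[1] = 9+9 = 18 → [2, 9, 11, 18]
L[-1] = L[-1]+L[-1] = 18+18 = 36 → [2, 9, 11, 36]
sum = 58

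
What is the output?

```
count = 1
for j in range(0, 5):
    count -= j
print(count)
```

-9

j=0: count = 1-0 = 1
j=1: count = 1-1 = 0
j=2: count = 0-2 = -2
j=3: count = (-2)-3 = -5
j=4: count = (-5)-4 = -9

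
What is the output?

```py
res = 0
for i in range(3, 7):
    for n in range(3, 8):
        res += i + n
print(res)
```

190

i=3,n=3: res = 0+6 = 6
i=3,n=4: res = 6+7 = 13
i=3,n=5: res = 13+8 = 21
i=3,n=6: res = 21+9 = 30
i=3,n=7: res = 30+10 = 40
i=4,n=3: res = 40+7 = 47
i=4,n=4: res = 47+8 = 55
i=4,n=5: res = 55+9 = 64
i=4,n=6: res = 64+10 = 74
i=4,n=7: res = 74+11 = 85
i=5,n=3: res = 85+8 = 93
i=5,n=4: res = 93+9 = 102
i=5,n=5: res = 102+10 = 112
i=5,n=6: res = 112+11 = 123
i=5,n=7: res = 123+12 = 135
i=6,n=3: res = 135+9 = 144
i=6,n=4: res = 144+10 = 154
i=6,n=5: res = 154+11 = 165
i=6,n=6: res = 165+12 = 177
i=6,n=7: res = 177+13 = 190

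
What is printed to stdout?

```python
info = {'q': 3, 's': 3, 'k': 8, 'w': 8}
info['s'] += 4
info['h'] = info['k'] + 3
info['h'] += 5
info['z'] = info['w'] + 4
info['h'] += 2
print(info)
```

info['s'] = 3+4 = 7 → {'q': 3, 's': 7, 'k': 8, 'w': 8}
info['h'] = info['k']+3 = 11 → {'q': 3, 's': 7, 'k': 8, 'w': 8, 'h': 11}
info['h'] = 11+5 = 16 → {'q': 3, 's': 7, 'k': 8, 'w': 8, 'h': 16}
info['z'] = info['w']+4 = 12 → {'q': 3, 's': 7, 'k': 8, 'w': 8, 'h': 16, 'z': 12}
info['h'] = 16+2 = 18 → {'q': 3, 's': 7, 'k': 8, 'w': 8, 'h': 18, 'z': 12}

{'q': 3, 's': 7, 'k': 8, 'w': 8, 'h': 18, 'z': 12}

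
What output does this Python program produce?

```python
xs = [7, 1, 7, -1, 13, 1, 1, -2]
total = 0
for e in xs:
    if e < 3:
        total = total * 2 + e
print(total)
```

12

e=7: not <3
e=1: <3, total = 0*2+1 = 1
e=7: not <3
e=-1: <3, total = 1*2+(-1) = 1
e=13: not <3
e=1: <3, total = 1*2+1 = 3
e=1: <3, total = 3*2+1 = 7
e=-2: <3, total = 7*2+(-2) = 12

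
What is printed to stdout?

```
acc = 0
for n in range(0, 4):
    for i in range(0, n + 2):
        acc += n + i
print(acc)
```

46

n=0,i=0: acc = 0+0 = 0
n=0,i=1: acc = 0+1 = 1
n=1,i=0: acc = 1+1 = 2
n=1,i=1: acc = 2+2 = 4
n=1,i=2: acc = 4+3 = 7
n=2,i=0: acc = 7+2 = 9
n=2,i=1: acc = 9+3 = 12
n=2,i=2: acc = 12+4 = 16
n=2,i=3: acc = 16+5 = 21
n=3,i=0: acc = 21+3 = 24
n=3,i=1: acc = 24+4 = 28
n=3,i=2: acc = 28+5 = 33
n=3,i=3: acc = 33+6 = 39
n=3,i=4: acc = 39+7 = 46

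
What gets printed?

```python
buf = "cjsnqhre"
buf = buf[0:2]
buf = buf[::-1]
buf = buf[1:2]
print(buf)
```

slice [0:2] → 'cj'
reverse → 'jc'
slice [1:2] → 'c'

c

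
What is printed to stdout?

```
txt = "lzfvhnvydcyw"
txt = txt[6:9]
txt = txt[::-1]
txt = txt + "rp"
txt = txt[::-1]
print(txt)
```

prvyd

slice [6:9] → 'vyd'
reverse → 'dyv'
+ 'rp' → 'dyvrp'
reverse → 'prvyd'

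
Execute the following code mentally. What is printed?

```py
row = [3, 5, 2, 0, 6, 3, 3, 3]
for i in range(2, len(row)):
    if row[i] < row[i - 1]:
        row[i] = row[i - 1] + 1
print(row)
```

[3, 5, 6, 7, 8, 9, 10, 11]

i=2: 2<5, row[2] = 5+1 = 6 → [3, 5, 6, 0, 6, 3, 3, 3]
i=3: 0<6, row[3] = 6+1 = 7 → [3, 5, 6, 7, 6, 3, 3, 3]
i=4: 6<7, row[4] = 7+1 = 8 → [3, 5, 6, 7, 8, 3, 3, 3]
i=5: 3<8, row[5] = 8+1 = 9 → [3, 5, 6, 7, 8, 9, 3, 3]
i=6: 3<9, row[6] = 9+1 = 10 → [3, 5, 6, 7, 8, 9, 10, 3]
i=7: 3<10, row[7] = 10+1 = 11 → [3, 5, 6, 7, 8, 9, 10, 11]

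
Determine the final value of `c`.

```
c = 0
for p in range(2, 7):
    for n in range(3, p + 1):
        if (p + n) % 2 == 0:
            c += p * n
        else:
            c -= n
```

110

p=3,n=3: even sum, c = 0+9 = 9
p=4,n=3: odd sum, c = 9-3 = 6
p=4,n=4: even sum, c = 6+16 = 22
p=5,n=3: even sum, c = 22+15 = 37
p=5,n=4: odd sum, c = 37-4 = 33
p=5,n=5: even sum, c = 33+25 = 58
p=6,n=3: odd sum, c = 58-3 = 55
p=6,n=4: even sum, c = 55+24 = 79
p=6,n=5: odd sum, c = 79-5 = 74
p=6,n=6: even sum, c = 74+36 = 110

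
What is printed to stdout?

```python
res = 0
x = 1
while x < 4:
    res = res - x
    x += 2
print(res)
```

-4

x=1: res = 0-1 = -1
x=3: res = (-1)-3 = -4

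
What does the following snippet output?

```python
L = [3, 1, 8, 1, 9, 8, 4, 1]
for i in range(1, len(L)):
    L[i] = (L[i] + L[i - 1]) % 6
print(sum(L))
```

21

i=1: L[1] = (1+3)%6 = 4 → [3, 4, 8, 1, 9, 8, 4, 1]
i=2: L[2] = (8+4)%6 = 0 → [3, 4, 0, 1, 9, 8, 4, 1]
i=3: L[3] = (1+0)%6 = 1 → [3, 4, 0, 1, 9, 8, 4, 1]
i=4: L[4] = (9+1)%6 = 4 → [3, 4, 0, 1, 4, 8, 4, 1]
i=5: L[5] = (8+4)%6 = 0 → [3, 4, 0, 1, 4, 0, 4, 1]
i=6: L[6] = (4+0)%6 = 4 → [3, 4, 0, 1, 4, 0, 4, 1]
i=7: L[7] = (1+4)%6 = 5 → [3, 4, 0, 1, 4, 0, 4, 5]
sum = 21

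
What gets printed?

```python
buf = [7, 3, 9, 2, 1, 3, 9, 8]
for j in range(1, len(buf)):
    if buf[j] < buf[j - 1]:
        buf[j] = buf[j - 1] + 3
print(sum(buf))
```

j=1: 3<7, buf[1] = 7+3 = 10 → [7, 10, 9, 2, 1, 3, 9, 8]
j=2: 9<10, buf[2] = 10+3 = 13 → [7, 10, 13, 2, 1, 3, 9, 8]
j=3: 2<13, buf[3] = 13+3 = 16 → [7, 10, 13, 16, 1, 3, 9, 8]
j=4: 1<16, buf[4] = 16+3 = 19 → [7, 10, 13, 16, 19, 3, 9, 8]
j=5: 3<19, buf[5] = 19+3 = 22 → [7, 10, 13, 16, 19, 22, 9, 8]
j=6: 9<22, buf[6] = 22+3 = 25 → [7, 10, 13, 16, 19, 22, 25, 8]
j=7: 8<25, buf[7] = 25+3 = 28 → [7, 10, 13, 16, 19, 22, 25, 28]
sum = 140

140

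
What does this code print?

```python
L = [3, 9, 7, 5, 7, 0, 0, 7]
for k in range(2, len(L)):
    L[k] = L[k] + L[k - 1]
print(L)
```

k=2: L[2] = 7+9 = 16 → [3, 9, 16, 5, 7, 0, 0, 7]
k=3: L[3] = 5+16 = 21 → [3, 9, 16, 21, 7, 0, 0, 7]
k=4: L[4] = 7+21 = 28 → [3, 9, 16, 21, 28, 0, 0, 7]
k=5: L[5] = 0+28 = 28 → [3, 9, 16, 21, 28, 28, 0, 7]
k=6: L[6] = 0+28 = 28 → [3, 9, 16, 21, 28, 28, 28, 7]
k=7: L[7] = 7+28 = 35 → [3, 9, 16, 21, 28, 28, 28, 35]

[3, 9, 16, 21, 28, 28, 28, 35]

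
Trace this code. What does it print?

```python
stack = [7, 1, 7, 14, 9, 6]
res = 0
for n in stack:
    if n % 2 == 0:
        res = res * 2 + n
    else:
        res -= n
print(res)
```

-44

n=7: not even, res = 0-7 = -7
n=1: not even, res = (-7)-1 = -8
n=7: not even, res = (-8)-7 = -15
n=14: even, res = (-15)*2+14 = -16
n=9: not even, res = (-16)-9 = -25
n=6: even, res = (-25)*2+6 = -44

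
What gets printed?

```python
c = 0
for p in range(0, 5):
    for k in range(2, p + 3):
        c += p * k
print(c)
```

p=0,k=2: c = 0+0 = 0
p=1,k=2: c = 0+2 = 2
p=1,k=3: c = 2+3 = 5
p=2,k=2: c = 5+4 = 9
p=2,k=3: c = 9+6 = 15
p=2,k=4: c = 15+8 = 23
p=3,k=2: c = 23+6 = 29
p=3,k=3: c = 29+9 = 38
p=3,k=4: c = 38+12 = 50
p=3,k=5: c = 50+15 = 65
p=4,k=2: c = 65+8 = 73
p=4,k=3: c = 73+12 = 85
p=4,k=4: c = 85+16 = 101
p=4,k=5: c = 101+20 = 121
p=4,k=6: c = 121+24 = 145

145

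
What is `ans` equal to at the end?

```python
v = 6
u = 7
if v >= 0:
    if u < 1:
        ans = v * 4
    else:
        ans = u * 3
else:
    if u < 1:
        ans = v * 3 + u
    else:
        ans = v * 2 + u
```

v=6, u=7
v >= 0 is True; u < 1 is False
→ ans = u * 3 = 21

21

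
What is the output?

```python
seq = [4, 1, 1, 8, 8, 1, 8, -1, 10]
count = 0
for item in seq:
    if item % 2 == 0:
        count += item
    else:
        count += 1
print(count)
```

item=4: even, count = 0+4 = 4
item=1: not even, count = 4+1 = 5
item=1: not even, count = 5+1 = 6
item=8: even, count = 6+8 = 14
item=8: even, count = 14+8 = 22
item=1: not even, count = 22+1 = 23
item=8: even, count = 23+8 = 31
item=-1: not even, count = 31+1 = 32
item=10: even, count = 32+10 = 42

42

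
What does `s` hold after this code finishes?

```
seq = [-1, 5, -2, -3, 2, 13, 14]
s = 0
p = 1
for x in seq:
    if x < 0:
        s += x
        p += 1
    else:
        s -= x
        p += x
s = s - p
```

-78

x=-1: <0, s = 0+(-1) = -1; p=2
x=5: not <0, s = (-1)-5 = -6; p=7
x=-2: <0, s = (-6)+(-2) = -8; p=8
x=-3: <0, s = (-8)+(-3) = -11; p=9
x=2: not <0, s = (-11)-2 = -13; p=11
x=13: not <0, s = (-13)-13 = -26; p=24
x=14: not <0, s = (-26)-14 = -40; p=38
s-p = (-40)-38 = -78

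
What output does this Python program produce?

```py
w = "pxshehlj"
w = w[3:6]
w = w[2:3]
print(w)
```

h

slice [3:6] → 'heh'
slice [2:3] → 'h'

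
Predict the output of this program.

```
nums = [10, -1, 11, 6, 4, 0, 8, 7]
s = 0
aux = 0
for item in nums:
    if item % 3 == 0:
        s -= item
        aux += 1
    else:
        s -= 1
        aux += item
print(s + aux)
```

item=10: not %3==0, s = 0-1 = -1; aux=10
item=-1: not %3==0, s = (-1)-1 = -2; aux=9
item=11: not %3==0, s = (-2)-1 = -3; aux=20
item=6: %3==0, s = (-3)-6 = -9; aux=21
item=4: not %3==0, s = (-9)-1 = -10; aux=25
item=0: %3==0, s = (-10)-0 = -10; aux=26
item=8: not %3==0, s = (-10)-1 = -11; aux=34
item=7: not %3==0, s = (-11)-1 = -12; aux=41
s+aux = (-12)+41 = 29

29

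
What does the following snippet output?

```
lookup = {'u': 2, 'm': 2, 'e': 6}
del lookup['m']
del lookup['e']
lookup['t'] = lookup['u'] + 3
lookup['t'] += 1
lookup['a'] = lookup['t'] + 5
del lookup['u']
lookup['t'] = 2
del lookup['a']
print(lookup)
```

{'t': 2}

del 'm' → {'u': 2, 'e': 6}
del 'e' → {'u': 2}
lookup['t'] = lookup['u']+3 = 5 → {'u': 2, 't': 5}
lookup['t'] = 5+1 = 6 → {'u': 2, 't': 6}
lookup['a'] = lookup['t']+5 = 11 → {'u': 2, 't': 6, 'a': 11}
del 'u' → {'t': 6, 'a': 11}
lookup['t'] = 2 → {'t': 2, 'a': 11}
del 'a' → {'t': 2}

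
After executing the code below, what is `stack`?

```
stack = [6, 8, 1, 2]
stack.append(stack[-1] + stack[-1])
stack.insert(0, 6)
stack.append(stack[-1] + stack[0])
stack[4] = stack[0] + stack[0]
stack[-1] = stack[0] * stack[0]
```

[6, 6, 8, 1, 12, 4, 36]

append stack[-1]+stack[-1] = 2+2 = 4 → [6, 8, 1, 2, 4]
insert 6 at 0 → [6, 6, 8, 1, 2, 4]
append stack[-1]+stack[0] = 4+6 = 10 → [6, 6, 8, 1, 2, 4, 10]
stack[4] = stack[0]+stack[0] = 6+6 = 12 → [6, 6, 8, 1, 12, 4, 10]
stack[-1] = stack[0]*stack[0] = 6*6 = 36 → [6, 6, 8, 1, 12, 4, 36]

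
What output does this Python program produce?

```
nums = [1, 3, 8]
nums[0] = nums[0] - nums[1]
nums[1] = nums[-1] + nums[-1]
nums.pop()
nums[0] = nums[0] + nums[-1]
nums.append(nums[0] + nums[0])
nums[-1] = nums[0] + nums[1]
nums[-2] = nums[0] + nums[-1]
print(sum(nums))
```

88

nums[0] = nums[0]-nums[1] = 1-3 = -2 → [-2, 3, 8]
nums[1] = nums[-1]+nums[-1] = 8+8 = 16 → [-2, 16, 8]
pop() removes 8 → [-2, 16]
nums[0] = nums[0]+nums[-1] = (-2)+16 = 14 → [14, 16]
append nums[0]+nums[0] = 14+14 = 28 → [14, 16, 28]
nums[-1] = nums[0]+nums[1] = 14+16 = 30 → [14, 16, 30]
nums[-2] = nums[0]+nums[-1] = 14+30 = 44 → [14, 44, 30]
sum = 88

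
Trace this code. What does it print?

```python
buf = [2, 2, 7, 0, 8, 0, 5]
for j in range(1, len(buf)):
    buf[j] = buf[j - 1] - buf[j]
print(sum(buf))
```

j=1: buf[1] = 2-2 = 0 → [2, 0, 7, 0, 8, 0, 5]
j=2: buf[2] = 0-7 = -7 → [2, 0, -7, 0, 8, 0, 5]
j=3: buf[3] = (-7)-0 = -7 → [2, 0, -7, -7, 8, 0, 5]
j=4: buf[4] = (-7)-8 = -15 → [2, 0, -7, -7, -15, 0, 5]
j=5: buf[5] = (-15)-0 = -15 → [2, 0, -7, -7, -15, -15, 5]
j=6: buf[6] = (-15)-5 = -20 → [2, 0, -7, -7, -15, -15, -20]
sum = -62

-62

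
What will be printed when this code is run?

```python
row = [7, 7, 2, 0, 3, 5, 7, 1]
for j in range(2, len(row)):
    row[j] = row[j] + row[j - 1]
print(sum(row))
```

j=2: row[2] = 2+7 = 9 → [7, 7, 9, 0, 3, 5, 7, 1]
j=3: row[3] = 0+9 = 9 → [7, 7, 9, 9, 3, 5, 7, 1]
j=4: row[4] = 3+9 = 12 → [7, 7, 9, 9, 12, 5, 7, 1]
j=5: row[5] = 5+12 = 17 → [7, 7, 9, 9, 12, 17, 7, 1]
j=6: row[6] = 7+17 = 24 → [7, 7, 9, 9, 12, 17, 24, 1]
j=7: row[7] = 1+24 = 25 → [7, 7, 9, 9, 12, 17, 24, 25]
sum = 110

110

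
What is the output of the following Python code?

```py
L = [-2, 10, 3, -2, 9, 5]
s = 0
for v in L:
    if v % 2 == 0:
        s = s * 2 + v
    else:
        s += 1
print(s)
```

14

v=-2: even, s = 0*2+(-2) = -2
v=10: even, s = (-2)*2+10 = 6
v=3: not even, s = 6+1 = 7
v=-2: even, s = 7*2+(-2) = 12
v=9: not even, s = 12+1 = 13
v=5: not even, s = 13+1 = 14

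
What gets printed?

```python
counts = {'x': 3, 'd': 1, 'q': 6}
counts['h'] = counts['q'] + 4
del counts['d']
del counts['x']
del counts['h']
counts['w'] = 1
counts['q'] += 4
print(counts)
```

counts['h'] = counts['q']+4 = 10 → {'x': 3, 'd': 1, 'q': 6, 'h': 10}
del 'd' → {'x': 3, 'q': 6, 'h': 10}
del 'x' → {'q': 6, 'h': 10}
del 'h' → {'q': 6}
counts['w'] = 1 → {'q': 6, 'w': 1}
counts['q'] = 6+4 = 10 → {'q': 10, 'w': 1}

{'q': 10, 'w': 1}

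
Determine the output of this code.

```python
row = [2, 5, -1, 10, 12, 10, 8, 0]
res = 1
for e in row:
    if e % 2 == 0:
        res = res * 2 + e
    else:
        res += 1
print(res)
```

504

e=2: even, res = 1*2+2 = 4
e=5: not even, res = 4+1 = 5
e=-1: not even, res = 5+1 = 6
e=10: even, res = 6*2+10 = 22
e=12: even, res = 22*2+12 = 56
e=10: even, res = 56*2+10 = 122
e=8: even, res = 122*2+8 = 252
e=0: even, res = 252*2+0 = 504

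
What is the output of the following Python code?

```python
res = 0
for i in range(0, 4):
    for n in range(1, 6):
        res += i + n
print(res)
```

90

i=0,n=1: res = 0+1 = 1
i=0,n=2: res = 1+2 = 3
i=0,n=3: res = 3+3 = 6
i=0,n=4: res = 6+4 = 10
i=0,n=5: res = 10+5 = 15
i=1,n=1: res = 15+2 = 17
i=1,n=2: res = 17+3 = 20
i=1,n=3: res = 20+4 = 24
i=1,n=4: res = 24+5 = 29
i=1,n=5: res = 29+6 = 35
i=2,n=1: res = 35+3 = 38
i=2,n=2: res = 38+4 = 42
i=2,n=3: res = 42+5 = 47
i=2,n=4: res = 47+6 = 53
i=2,n=5: res = 53+7 = 60
i=3,n=1: res = 60+4 = 64
i=3,n=2: res = 64+5 = 69
i=3,n=3: res = 69+6 = 75
i=3,n=4: res = 75+7 = 82
i=3,n=5: res = 82+8 = 90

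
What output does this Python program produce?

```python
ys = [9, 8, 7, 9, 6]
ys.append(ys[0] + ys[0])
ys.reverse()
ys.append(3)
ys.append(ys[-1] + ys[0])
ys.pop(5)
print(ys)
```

append ys[0]+ys[0] = 9+9 = 18 → [9, 8, 7, 9, 6, 18]
reverse → [18, 6, 9, 7, 8, 9]
append 3 → [18, 6, 9, 7, 8, 9, 3]
append ys[-1]+ys[0] = 3+18 = 21 → [18, 6, 9, 7, 8, 9, 3, 21]
pop(5) removes 9 → [18, 6, 9, 7, 8, 3, 21]

[18, 6, 9, 7, 8, 3, 21]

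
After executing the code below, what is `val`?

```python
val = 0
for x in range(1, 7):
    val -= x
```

x=1: val = 0-1 = -1
x=2: val = (-1)-2 = -3
x=3: val = (-3)-3 = -6
x=4: val = (-6)-4 = -10
x=5: val = (-10)-5 = -15
x=6: val = (-15)-6 = -21

-21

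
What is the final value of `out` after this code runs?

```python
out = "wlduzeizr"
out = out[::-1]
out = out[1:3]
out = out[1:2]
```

reverse → 'rziezudlw'
slice [1:3] → 'zi'
slice [1:2] → 'i'

'i'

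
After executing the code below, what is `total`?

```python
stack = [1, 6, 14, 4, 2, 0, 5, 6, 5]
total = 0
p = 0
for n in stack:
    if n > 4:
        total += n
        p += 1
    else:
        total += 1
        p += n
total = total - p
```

n=1: not >4, total = 0+1 = 1; p=1
n=6: >4, total = 1+6 = 7; p=2
n=14: >4, total = 7+14 = 21; p=3
n=4: not >4, total = 21+1 = 22; p=7
n=2: not >4, total = 22+1 = 23; p=9
n=0: not >4, total = 23+1 = 24; p=9
n=5: >4, total = 24+5 = 29; p=10
n=6: >4, total = 29+6 = 35; p=11
n=5: >4, total = 35+5 = 40; p=12
total-p = 40-12 = 28

28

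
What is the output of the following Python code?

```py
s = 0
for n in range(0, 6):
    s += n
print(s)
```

n=0: s = 0+0 = 0
n=1: s = 0+1 = 1
n=2: s = 1+2 = 3
n=3: s = 3+3 = 6
n=4: s = 6+4 = 10
n=5: s = 10+5 = 15

15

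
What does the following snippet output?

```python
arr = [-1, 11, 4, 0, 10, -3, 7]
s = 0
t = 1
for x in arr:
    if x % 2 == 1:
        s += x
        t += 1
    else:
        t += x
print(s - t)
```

-5

x=-1: odd, s = 0+(-1) = -1; t=2
x=11: odd, s = (-1)+11 = 10; t=3
x=4: not odd; t=7
x=0: not odd; t=7
x=10: not odd; t=17
x=-3: odd, s = 10+(-3) = 7; t=18
x=7: odd, s = 7+7 = 14; t=19
s-t = 14-19 = -5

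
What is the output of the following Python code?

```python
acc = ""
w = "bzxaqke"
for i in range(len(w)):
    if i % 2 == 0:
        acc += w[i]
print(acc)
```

i=0: add 'b' → 'b'
i=1: skip
i=2: add 'x' → 'bx'
i=3: skip
i=4: add 'q' → 'bxq'
i=5: skip
i=6: add 'e' → 'bxqe'

bxqe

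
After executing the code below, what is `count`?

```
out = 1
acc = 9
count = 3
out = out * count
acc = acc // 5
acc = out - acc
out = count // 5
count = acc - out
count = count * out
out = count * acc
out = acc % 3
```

out = 1*3 = 3
acc = 9//5 = 1
acc = 3-1 = 2
out = 3//5 = 0
count = 2-0 = 2
count = 2*0 = 0
out = 0*2 = 0
out = 2%3 = 2

0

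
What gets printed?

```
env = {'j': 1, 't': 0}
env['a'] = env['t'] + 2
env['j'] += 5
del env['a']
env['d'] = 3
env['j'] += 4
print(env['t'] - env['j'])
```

-10

env['a'] = env['t']+2 = 2 → {'j': 1, 't': 0, 'a': 2}
env['j'] = 1+5 = 6 → {'j': 6, 't': 0, 'a': 2}
del 'a' → {'j': 6, 't': 0}
env['d'] = 3 → {'j': 6, 't': 0, 'd': 3}
env['j'] = 6+4 = 10 → {'j': 10, 't': 0, 'd': 3}
env['t']-env['j'] = 0-10 = -10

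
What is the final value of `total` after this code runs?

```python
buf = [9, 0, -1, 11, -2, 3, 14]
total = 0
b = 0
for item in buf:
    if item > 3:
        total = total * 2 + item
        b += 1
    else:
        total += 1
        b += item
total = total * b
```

252

item=9: >3, total = 0*2+9 = 9; b=1
item=0: not >3, total = 9+1 = 10; b=1
item=-1: not >3, total = 10+1 = 11; b=0
item=11: >3, total = 11*2+11 = 33; b=1
item=-2: not >3, total = 33+1 = 34; b=-1
item=3: not >3, total = 34+1 = 35; b=2
item=14: >3, total = 35*2+14 = 84; b=3
total*b = 84*3 = 252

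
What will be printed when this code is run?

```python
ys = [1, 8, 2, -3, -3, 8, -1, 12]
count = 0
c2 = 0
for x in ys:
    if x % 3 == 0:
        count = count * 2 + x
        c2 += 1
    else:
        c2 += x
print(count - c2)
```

-27

x=1: not %3==0; c2=1
x=8: not %3==0; c2=9
x=2: not %3==0; c2=11
x=-3: %3==0, count = 0*2+(-3) = -3; c2=12
x=-3: %3==0, count = (-3)*2+(-3) = -9; c2=13
x=8: not %3==0; c2=21
x=-1: not %3==0; c2=20
x=12: %3==0, count = (-9)*2+12 = -6; c2=21
count-c2 = (-6)-21 = -27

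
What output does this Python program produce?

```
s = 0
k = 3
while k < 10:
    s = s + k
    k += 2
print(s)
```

k=3: s = 0+3 = 3
k=5: s = 3+5 = 8
k=7: s = 8+7 = 15
k=9: s = 15+9 = 24

24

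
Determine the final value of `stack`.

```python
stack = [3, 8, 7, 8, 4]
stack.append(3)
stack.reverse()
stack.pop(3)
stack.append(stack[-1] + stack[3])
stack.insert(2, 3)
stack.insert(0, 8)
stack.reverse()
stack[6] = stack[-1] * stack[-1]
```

[11, 3, 8, 8, 3, 4, 64, 8]

append 3 → [3, 8, 7, 8, 4, 3]
reverse → [3, 4, 8, 7, 8, 3]
pop(3) removes 7 → [3, 4, 8, 8, 3]
append stack[-1]+stack[3] = 3+8 = 11 → [3, 4, 8, 8, 3, 11]
insert 3 at 2 → [3, 4, 3, 8, 8, 3, 11]
insert 8 at 0 → [8, 3, 4, 3, 8, 8, 3, 11]
reverse → [11, 3, 8, 8, 3, 4, 3, 8]
stack[6] = stack[-1]*stack[-1] = 8*8 = 64 → [11, 3, 8, 8, 3, 4, 64, 8]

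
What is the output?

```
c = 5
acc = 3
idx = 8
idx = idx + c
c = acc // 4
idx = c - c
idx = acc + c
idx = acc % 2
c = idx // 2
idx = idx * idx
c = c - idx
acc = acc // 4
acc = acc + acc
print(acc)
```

0

idx = 8+5 = 13
c = 3//4 = 0
idx = 0-0 = 0
idx = 3+0 = 3
idx = 3%2 = 1
c = 1//2 = 0
idx = 1*1 = 1
c = 0-1 = -1
acc = 3//4 = 0
acc = 0+0 = 0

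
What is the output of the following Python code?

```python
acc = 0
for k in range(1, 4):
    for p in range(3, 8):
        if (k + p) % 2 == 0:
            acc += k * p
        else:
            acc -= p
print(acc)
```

k=1,p=3: even sum, acc = 0+3 = 3
k=1,p=4: odd sum, acc = 3-4 = -1
k=1,p=5: even sum, acc = (-1)+5 = 4
k=1,p=6: odd sum, acc = 4-6 = -2
k=1,p=7: even sum, acc = (-2)+7 = 5
k=2,p=3: odd sum, acc = 5-3 = 2
k=2,p=4: even sum, acc = 2+8 = 10
k=2,p=5: odd sum, acc = 10-5 = 5
k=2,p=6: even sum, acc = 5+12 = 17
k=2,p=7: odd sum, acc = 17-7 = 10
k=3,p=3: even sum, acc = 10+9 = 19
k=3,p=4: odd sum, acc = 19-4 = 15
k=3,p=5: even sum, acc = 15+15 = 30
k=3,p=6: odd sum, acc = 30-6 = 24
k=3,p=7: even sum, acc = 24+21 = 45

45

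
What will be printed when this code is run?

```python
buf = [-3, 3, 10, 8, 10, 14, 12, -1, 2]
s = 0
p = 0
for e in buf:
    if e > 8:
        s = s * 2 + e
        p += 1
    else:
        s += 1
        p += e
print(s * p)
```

e=-3: not >8, s = 0+1 = 1; p=-3
e=3: not >8, s = 1+1 = 2; p=0
e=10: >8, s = 2*2+10 = 14; p=1
e=8: not >8, s = 14+1 = 15; p=9
e=10: >8, s = 15*2+10 = 40; p=10
e=14: >8, s = 40*2+14 = 94; p=11
e=12: >8, s = 94*2+12 = 200; p=12
e=-1: not >8, s = 200+1 = 201; p=11
e=2: not >8, s = 201+1 = 202; p=13
s*p = 202*13 = 2626

2626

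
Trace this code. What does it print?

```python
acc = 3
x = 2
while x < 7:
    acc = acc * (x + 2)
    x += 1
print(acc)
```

x=2: acc = 3*4 = 12
x=3: acc = 12*5 = 60
x=4: acc = 60*6 = 360
x=5: acc = 360*7 = 2520
x=6: acc = 2520*8 = 20160

20160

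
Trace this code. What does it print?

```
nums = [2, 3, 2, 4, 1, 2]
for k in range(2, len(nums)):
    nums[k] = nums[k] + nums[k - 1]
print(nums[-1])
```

12

k=2: nums[2] = 2+3 = 5 → [2, 3, 5, 4, 1, 2]
k=3: nums[3] = 4+5 = 9 → [2, 3, 5, 9, 1, 2]
k=4: nums[4] = 1+9 = 10 → [2, 3, 5, 9, 10, 2]
k=5: nums[5] = 2+10 = 12 → [2, 3, 5, 9, 10, 12]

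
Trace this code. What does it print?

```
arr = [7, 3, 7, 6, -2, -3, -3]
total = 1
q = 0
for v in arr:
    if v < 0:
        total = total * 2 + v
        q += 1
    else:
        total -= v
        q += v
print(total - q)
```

-219

v=7: not <0, total = 1-7 = -6; q=7
v=3: not <0, total = (-6)-3 = -9; q=10
v=7: not <0, total = (-9)-7 = -16; q=17
v=6: not <0, total = (-16)-6 = -22; q=23
v=-2: <0, total = (-22)*2+(-2) = -46; q=24
v=-3: <0, total = (-46)*2+(-3) = -95; q=25
v=-3: <0, total = (-95)*2+(-3) = -193; q=26
total-q = (-193)-26 = -219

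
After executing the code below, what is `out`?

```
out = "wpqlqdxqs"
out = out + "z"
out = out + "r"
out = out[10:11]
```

+ 'z' → 'wpqlqdxqsz'
+ 'r' → 'wpqlqdxqszr'
slice [10:11] → 'r'

'r'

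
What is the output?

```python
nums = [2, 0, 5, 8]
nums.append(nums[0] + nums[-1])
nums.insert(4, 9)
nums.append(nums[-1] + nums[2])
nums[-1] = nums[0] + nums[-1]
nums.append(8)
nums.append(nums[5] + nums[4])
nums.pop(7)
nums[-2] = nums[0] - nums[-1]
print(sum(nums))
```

36

append nums[0]+nums[-1] = 2+8 = 10 → [2, 0, 5, 8, 10]
insert 9 at 4 → [2, 0, 5, 8, 9, 10]
append nums[-1]+nums[2] = 10+5 = 15 → [2, 0, 5, 8, 9, 10, 15]
nums[-1] = nums[0]+nums[-1] = 2+15 = 17 → [2, 0, 5, 8, 9, 10, 17]
append 8 → [2, 0, 5, 8, 9, 10, 17, 8]
append nums[5]+nums[4] = 10+9 = 19 → [2, 0, 5, 8, 9, 10, 17, 8, 19]
pop(7) removes 8 → [2, 0, 5, 8, 9, 10, 17, 19]
nums[-2] = nums[0]-nums[-1] = 2-19 = -17 → [2, 0, 5, 8, 9, 10, -17, 19]
sum = 36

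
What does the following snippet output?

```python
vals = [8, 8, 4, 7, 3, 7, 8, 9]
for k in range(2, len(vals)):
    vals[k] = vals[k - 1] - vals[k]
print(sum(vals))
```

-53

k=2: vals[2] = 8-4 = 4 → [8, 8, 4, 7, 3, 7, 8, 9]
k=3: vals[3] = 4-7 = -3 → [8, 8, 4, -3, 3, 7, 8, 9]
k=4: vals[4] = (-3)-3 = -6 → [8, 8, 4, -3, -6, 7, 8, 9]
k=5: vals[5] = (-6)-7 = -13 → [8, 8, 4, -3, -6, -13, 8, 9]
k=6: vals[6] = (-13)-8 = -21 → [8, 8, 4, -3, -6, -13, -21, 9]
k=7: vals[7] = (-21)-9 = -30 → [8, 8, 4, -3, -6, -13, -21, -30]
sum = -53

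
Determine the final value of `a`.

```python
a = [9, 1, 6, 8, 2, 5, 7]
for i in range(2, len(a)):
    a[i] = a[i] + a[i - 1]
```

[9, 1, 7, 15, 17, 22, 29]

i=2: a[2] = 6+1 = 7 → [9, 1, 7, 8, 2, 5, 7]
i=3: a[3] = 8+7 = 15 → [9, 1, 7, 15, 2, 5, 7]
i=4: a[4] = 2+15 = 17 → [9, 1, 7, 15, 17, 5, 7]
i=5: a[5] = 5+17 = 22 → [9, 1, 7, 15, 17, 22, 7]
i=6: a[6] = 7+22 = 29 → [9, 1, 7, 15, 17, 22, 29]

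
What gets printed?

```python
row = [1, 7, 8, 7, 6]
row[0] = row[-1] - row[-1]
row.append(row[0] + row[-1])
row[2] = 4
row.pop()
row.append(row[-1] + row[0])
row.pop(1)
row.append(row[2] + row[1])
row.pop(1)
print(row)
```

row[0] = row[-1]-row[-1] = 6-6 = 0 → [0, 7, 8, 7, 6]
append row[0]+row[-1] = 0+6 = 6 → [0, 7, 8, 7, 6, 6]
row[2] = 4 → [0, 7, 4, 7, 6, 6]
pop() removes 6 → [0, 7, 4, 7, 6]
append row[-1]+row[0] = 6+0 = 6 → [0, 7, 4, 7, 6, 6]
pop(1) removes 7 → [0, 4, 7, 6, 6]
append row[2]+row[1] = 7+4 = 11 → [0, 4, 7, 6, 6, 11]
pop(1) removes 4 → [0, 7, 6, 6, 11]

[0, 7, 6, 6, 11]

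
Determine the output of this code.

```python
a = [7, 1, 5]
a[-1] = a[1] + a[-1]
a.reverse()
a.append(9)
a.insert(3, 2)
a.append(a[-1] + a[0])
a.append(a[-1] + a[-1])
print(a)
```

a[-1] = a[1]+a[-1] = 1+5 = 6 → [7, 1, 6]
reverse → [6, 1, 7]
append 9 → [6, 1, 7, 9]
insert 2 at 3 → [6, 1, 7, 2, 9]
append a[-1]+a[0] = 9+6 = 15 → [6, 1, 7, 2, 9, 15]
append a[-1]+a[-1] = 15+15 = 30 → [6, 1, 7, 2, 9, 15, 30]

[6, 1, 7, 2, 9, 15, 30]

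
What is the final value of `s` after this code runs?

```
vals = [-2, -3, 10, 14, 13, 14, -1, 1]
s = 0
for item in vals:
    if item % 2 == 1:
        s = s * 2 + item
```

27

item=-2: not odd
item=-3: odd, s = 0*2+(-3) = -3
item=10: not odd
item=14: not odd
item=13: odd, s = (-3)*2+13 = 7
item=14: not odd
item=-1: odd, s = 7*2+(-1) = 13
item=1: odd, s = 13*2+1 = 27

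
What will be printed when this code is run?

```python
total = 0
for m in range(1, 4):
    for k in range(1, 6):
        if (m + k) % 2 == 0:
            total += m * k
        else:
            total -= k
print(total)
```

m=1,k=1: even sum, total = 0+1 = 1
m=1,k=2: odd sum, total = 1-2 = -1
m=1,k=3: even sum, total = (-1)+3 = 2
m=1,k=4: odd sum, total = 2-4 = -2
m=1,k=5: even sum, total = (-2)+5 = 3
m=2,k=1: odd sum, total = 3-1 = 2
m=2,k=2: even sum, total = 2+4 = 6
m=2,k=3: odd sum, total = 6-3 = 3
m=2,k=4: even sum, total = 3+8 = 11
m=2,k=5: odd sum, total = 11-5 = 6
m=3,k=1: even sum, total = 6+3 = 9
m=3,k=2: odd sum, total = 9-2 = 7
m=3,k=3: even sum, total = 7+9 = 16
m=3,k=4: odd sum, total = 16-4 = 12
m=3,k=5: even sum, total = 12+15 = 27

27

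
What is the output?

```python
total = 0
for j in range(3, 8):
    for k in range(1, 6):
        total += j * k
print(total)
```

375

j=3,k=1: total = 0+3 = 3
j=3,k=2: total = 3+6 = 9
j=3,k=3: total = 9+9 = 18
j=3,k=4: total = 18+12 = 30
j=3,k=5: total = 30+15 = 45
j=4,k=1: total = 45+4 = 49
j=4,k=2: total = 49+8 = 57
j=4,k=3: total = 57+12 = 69
j=4,k=4: total = 69+16 = 85
j=4,k=5: total = 85+20 = 105
j=5,k=1: total = 105+5 = 110
j=5,k=2: total = 110+10 = 120
j=5,k=3: total = 120+15 = 135
j=5,k=4: total = 135+20 = 155
j=5,k=5: total = 155+25 = 180
j=6,k=1: total = 180+6 = 186
j=6,k=2: total = 186+12 = 198
j=6,k=3: total = 198+18 = 216
j=6,k=4: total = 216+24 = 240
j=6,k=5: total = 240+30 = 270
j=7,k=1: total = 270+7 = 277
j=7,k=2: total = 277+14 = 291
j=7,k=3: total = 291+21 = 312
j=7,k=4: total = 312+28 = 340
j=7,k=5: total = 340+35 = 375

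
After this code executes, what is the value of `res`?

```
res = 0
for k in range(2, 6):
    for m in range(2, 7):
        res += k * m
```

280

k=2,m=2: res = 0+4 = 4
k=2,m=3: res = 4+6 = 10
k=2,m=4: res = 10+8 = 18
k=2,m=5: res = 18+10 = 28
k=2,m=6: res = 28+12 = 40
k=3,m=2: res = 40+6 = 46
k=3,m=3: res = 46+9 = 55
k=3,m=4: res = 55+12 = 67
k=3,m=5: res = 67+15 = 82
k=3,m=6: res = 82+18 = 100
k=4,m=2: res = 100+8 = 108
k=4,m=3: res = 108+12 = 120
k=4,m=4: res = 120+16 = 136
k=4,m=5: res = 136+20 = 156
k=4,m=6: res = 156+24 = 180
k=5,m=2: res = 180+10 = 190
k=5,m=3: res = 190+15 = 205
k=5,m=4: res = 205+20 = 225
k=5,m=5: res = 225+25 = 250
k=5,m=6: res = 250+30 = 280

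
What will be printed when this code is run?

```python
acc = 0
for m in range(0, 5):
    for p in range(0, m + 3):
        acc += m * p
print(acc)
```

155

m=0,p=0: acc = 0+0 = 0
m=0,p=1: acc = 0+0 = 0
m=0,p=2: acc = 0+0 = 0
m=1,p=0: acc = 0+0 = 0
m=1,p=1: acc = 0+1 = 1
m=1,p=2: acc = 1+2 = 3
m=1,p=3: acc = 3+3 = 6
m=2,p=0: acc = 6+0 = 6
m=2,p=1: acc = 6+2 = 8
m=2,p=2: acc = 8+4 = 12
m=2,p=3: acc = 12+6 = 18
m=2,p=4: acc = 18+8 = 26
m=3,p=0: acc = 26+0 = 26
m=3,p=1: acc = 26+3 = 29
m=3,p=2: acc = 29+6 = 35
m=3,p=3: acc = 35+9 = 44
m=3,p=4: acc = 44+12 = 56
m=3,p=5: acc = 56+15 = 71
m=4,p=0: acc = 71+0 = 71
m=4,p=1: acc = 71+4 = 75
m=4,p=2: acc = 75+8 = 83
m=4,p=3: acc = 83+12 = 95
m=4,p=4: acc = 95+16 = 111
m=4,p=5: acc = 111+20 = 131
m=4,p=6: acc = 131+24 = 155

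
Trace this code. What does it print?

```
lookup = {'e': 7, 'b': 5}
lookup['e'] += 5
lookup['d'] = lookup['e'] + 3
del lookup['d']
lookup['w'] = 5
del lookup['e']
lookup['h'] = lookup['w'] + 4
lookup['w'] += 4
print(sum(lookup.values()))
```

lookup['e'] = 7+5 = 12 → {'e': 12, 'b': 5}
lookup['d'] = lookup['e']+3 = 15 → {'e': 12, 'b': 5, 'd': 15}
del 'd' → {'e': 12, 'b': 5}
lookup['w'] = 5 → {'e': 12, 'b': 5, 'w': 5}
del 'e' → {'b': 5, 'w': 5}
lookup['h'] = lookup['w']+4 = 9 → {'b': 5, 'w': 5, 'h': 9}
lookup['w'] = 5+4 = 9 → {'b': 5, 'w': 9, 'h': 9}
sum of values = 23

23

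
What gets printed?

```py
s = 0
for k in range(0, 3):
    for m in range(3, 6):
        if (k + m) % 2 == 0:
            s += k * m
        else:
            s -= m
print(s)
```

k=0,m=3: odd sum, s = 0-3 = -3
k=0,m=4: even sum, s = (-3)+0 = -3
k=0,m=5: odd sum, s = (-3)-5 = -8
k=1,m=3: even sum, s = (-8)+3 = -5
k=1,m=4: odd sum, s = (-5)-4 = -9
k=1,m=5: even sum, s = (-9)+5 = -4
k=2,m=3: odd sum, s = (-4)-3 = -7
k=2,m=4: even sum, s = (-7)+8 = 1
k=2,m=5: odd sum, s = 1-5 = -4

-4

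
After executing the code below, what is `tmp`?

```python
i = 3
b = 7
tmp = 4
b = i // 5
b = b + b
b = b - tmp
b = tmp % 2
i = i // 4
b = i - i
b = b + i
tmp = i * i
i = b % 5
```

b = 3//5 = 0
b = 0+0 = 0
b = 0-4 = -4
b = 4%2 = 0
i = 3//4 = 0
b = 0-0 = 0
b = 0+0 = 0
tmp = 0*0 = 0
i = 0%5 = 0

0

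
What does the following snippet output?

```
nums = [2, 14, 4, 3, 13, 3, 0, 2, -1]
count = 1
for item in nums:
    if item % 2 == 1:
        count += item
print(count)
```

item=2: not odd
item=14: not odd
item=4: not odd
item=3: odd, count = 1+3 = 4
item=13: odd, count = 4+13 = 17
item=3: odd, count = 17+3 = 20
item=0: not odd
item=2: not odd
item=-1: odd, count = 20+(-1) = 19

19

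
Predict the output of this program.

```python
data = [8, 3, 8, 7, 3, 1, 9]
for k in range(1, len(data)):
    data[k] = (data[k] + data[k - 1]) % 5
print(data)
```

k=1: data[1] = (3+8)%5 = 1 → [8, 1, 8, 7, 3, 1, 9]
k=2: data[2] = (8+1)%5 = 4 → [8, 1, 4, 7, 3, 1, 9]
k=3: data[3] = (7+4)%5 = 1 → [8, 1, 4, 1, 3, 1, 9]
k=4: data[4] = (3+1)%5 = 4 → [8, 1, 4, 1, 4, 1, 9]
k=5: data[5] = (1+4)%5 = 0 → [8, 1, 4, 1, 4, 0, 9]
k=6: data[6] = (9+0)%5 = 4 → [8, 1, 4, 1, 4, 0, 4]

[8, 1, 4, 1, 4, 0, 4]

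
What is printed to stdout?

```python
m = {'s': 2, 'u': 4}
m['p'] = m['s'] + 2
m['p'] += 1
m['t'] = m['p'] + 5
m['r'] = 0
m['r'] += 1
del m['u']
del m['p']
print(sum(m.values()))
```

13

m['p'] = m['s']+2 = 4 → {'s': 2, 'u': 4, 'p': 4}
m['p'] = 4+1 = 5 → {'s': 2, 'u': 4, 'p': 5}
m['t'] = m['p']+5 = 10 → {'s': 2, 'u': 4, 'p': 5, 't': 10}
m['r'] = 0 → {'s': 2, 'u': 4, 'p': 5, 't': 10, 'r': 0}
m['r'] = 0+1 = 1 → {'s': 2, 'u': 4, 'p': 5, 't': 10, 'r': 1}
del 'u' → {'s': 2, 'p': 5, 't': 10, 'r': 1}
del 'p' → {'s': 2, 't': 10, 'r': 1}
sum of values = 13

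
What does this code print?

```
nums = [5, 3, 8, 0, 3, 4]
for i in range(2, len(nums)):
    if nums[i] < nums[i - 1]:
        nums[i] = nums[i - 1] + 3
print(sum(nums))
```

58

i=2: 8>=3, unchanged → [5, 3, 8, 0, 3, 4]
i=3: 0<8, nums[3] = 8+3 = 11 → [5, 3, 8, 11, 3, 4]
i=4: 3<11, nums[4] = 11+3 = 14 → [5, 3, 8, 11, 14, 4]
i=5: 4<14, nums[5] = 14+3 = 17 → [5, 3, 8, 11, 14, 17]
sum = 58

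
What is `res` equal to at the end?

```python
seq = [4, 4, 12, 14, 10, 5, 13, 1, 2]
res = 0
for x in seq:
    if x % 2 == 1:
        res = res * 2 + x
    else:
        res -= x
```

-307

x=4: not odd, res = 0-4 = -4
x=4: not odd, res = (-4)-4 = -8
x=12: not odd, res = (-8)-12 = -20
x=14: not odd, res = (-20)-14 = -34
x=10: not odd, res = (-34)-10 = -44
x=5: odd, res = (-44)*2+5 = -83
x=13: odd, res = (-83)*2+13 = -153
x=1: odd, res = (-153)*2+1 = -305
x=2: not odd, res = (-305)-2 = -307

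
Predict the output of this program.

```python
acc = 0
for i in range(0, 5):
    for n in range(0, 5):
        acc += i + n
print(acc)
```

i=0,n=0: acc = 0+0 = 0
i=0,n=1: acc = 0+1 = 1
i=0,n=2: acc = 1+2 = 3
i=0,n=3: acc = 3+3 = 6
i=0,n=4: acc = 6+4 = 10
i=1,n=0: acc = 10+1 = 11
i=1,n=1: acc = 11+2 = 13
i=1,n=2: acc = 13+3 = 16
i=1,n=3: acc = 16+4 = 20
i=1,n=4: acc = 20+5 = 25
i=2,n=0: acc = 25+2 = 27
i=2,n=1: acc = 27+3 = 30
i=2,n=2: acc = 30+4 = 34
i=2,n=3: acc = 34+5 = 39
i=2,n=4: acc = 39+6 = 45
i=3,n=0: acc = 45+3 = 48
i=3,n=1: acc = 48+4 = 52
i=3,n=2: acc = 52+5 = 57
i=3,n=3: acc = 57+6 = 63
i=3,n=4: acc = 63+7 = 70
i=4,n=0: acc = 70+4 = 74
i=4,n=1: acc = 74+5 = 79
i=4,n=2: acc = 79+6 = 85
i=4,n=3: acc = 85+7 = 92
i=4,n=4: acc = 92+8 = 100

100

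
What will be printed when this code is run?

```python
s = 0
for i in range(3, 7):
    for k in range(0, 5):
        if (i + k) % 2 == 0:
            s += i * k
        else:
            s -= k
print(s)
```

i=3,k=0: odd sum, s = 0-0 = 0
i=3,k=1: even sum, s = 0+3 = 3
i=3,k=2: odd sum, s = 3-2 = 1
i=3,k=3: even sum, s = 1+9 = 10
i=3,k=4: odd sum, s = 10-4 = 6
i=4,k=0: even sum, s = 6+0 = 6
i=4,k=1: odd sum, s = 6-1 = 5
i=4,k=2: even sum, s = 5+8 = 13
i=4,k=3: odd sum, s = 13-3 = 10
i=4,k=4: even sum, s = 10+16 = 26
i=5,k=0: odd sum, s = 26-0 = 26
i=5,k=1: even sum, s = 26+5 = 31
i=5,k=2: odd sum, s = 31-2 = 29
i=5,k=3: even sum, s = 29+15 = 44
i=5,k=4: odd sum, s = 44-4 = 40
i=6,k=0: even sum, s = 40+0 = 40
i=6,k=1: odd sum, s = 40-1 = 39
i=6,k=2: even sum, s = 39+12 = 51
i=6,k=3: odd sum, s = 51-3 = 48
i=6,k=4: even sum, s = 48+24 = 72

72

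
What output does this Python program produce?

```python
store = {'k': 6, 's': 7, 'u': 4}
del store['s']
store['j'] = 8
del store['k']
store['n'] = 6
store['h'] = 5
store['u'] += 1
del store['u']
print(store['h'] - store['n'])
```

-1

del 's' → {'k': 6, 'u': 4}
store['j'] = 8 → {'k': 6, 'u': 4, 'j': 8}
del 'k' → {'u': 4, 'j': 8}
store['n'] = 6 → {'u': 4, 'j': 8, 'n': 6}
store['h'] = 5 → {'u': 4, 'j': 8, 'n': 6, 'h': 5}
store['u'] = 4+1 = 5 → {'u': 5, 'j': 8, 'n': 6, 'h': 5}
del 'u' → {'j': 8, 'n': 6, 'h': 5}
store['h']-store['n'] = 5-6 = -1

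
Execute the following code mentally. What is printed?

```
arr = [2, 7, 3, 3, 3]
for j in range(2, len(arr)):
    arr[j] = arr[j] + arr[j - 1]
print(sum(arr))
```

48

j=2: arr[2] = 3+7 = 10 → [2, 7, 10, 3, 3]
j=3: arr[3] = 3+10 = 13 → [2, 7, 10, 13, 3]
j=4: arr[4] = 3+13 = 16 → [2, 7, 10, 13, 16]
sum = 48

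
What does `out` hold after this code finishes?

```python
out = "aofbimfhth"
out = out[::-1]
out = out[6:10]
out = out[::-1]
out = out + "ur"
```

'aofbur'

reverse → 'hthfmibfoa'
slice [6:10] → 'bfoa'
reverse → 'aofb'
+ 'ur' → 'aofbur'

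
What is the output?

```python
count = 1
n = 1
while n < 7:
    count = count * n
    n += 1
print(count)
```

n=1: count = 1*1 = 1
n=2: count = 1*2 = 2
n=3: count = 2*3 = 6
n=4: count = 6*4 = 24
n=5: count = 24*5 = 120
n=6: count = 120*6 = 720

720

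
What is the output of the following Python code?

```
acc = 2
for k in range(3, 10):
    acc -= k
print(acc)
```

k=3: acc = 2-3 = -1
k=4: acc = (-1)-4 = -5
k=5: acc = (-5)-5 = -10
k=6: acc = (-10)-6 = -16
k=7: acc = (-16)-7 = -23
k=8: acc = (-23)-8 = -31
k=9: acc = (-31)-9 = -40

-40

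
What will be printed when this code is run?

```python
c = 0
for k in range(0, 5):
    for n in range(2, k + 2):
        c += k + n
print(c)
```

k=1,n=2: c = 0+3 = 3
k=2,n=2: c = 3+4 = 7
k=2,n=3: c = 7+5 = 12
k=3,n=2: c = 12+5 = 17
k=3,n=3: c = 17+6 = 23
k=3,n=4: c = 23+7 = 30
k=4,n=2: c = 30+6 = 36
k=4,n=3: c = 36+7 = 43
k=4,n=4: c = 43+8 = 51
k=4,n=5: c = 51+9 = 60

60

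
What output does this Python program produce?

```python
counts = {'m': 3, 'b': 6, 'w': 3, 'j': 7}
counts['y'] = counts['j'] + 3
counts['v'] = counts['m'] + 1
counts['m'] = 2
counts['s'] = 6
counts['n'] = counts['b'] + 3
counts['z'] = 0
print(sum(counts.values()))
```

counts['y'] = counts['j']+3 = 10 → {'m': 3, 'b': 6, 'w': 3, 'j': 7, 'y': 10}
counts['v'] = counts['m']+1 = 4 → {'m': 3, 'b': 6, 'w': 3, 'j': 7, 'y': 10, 'v': 4}
counts['m'] = 2 → {'m': 2, 'b': 6, 'w': 3, 'j': 7, 'y': 10, 'v': 4}
counts['s'] = 6 → {'m': 2, 'b': 6, 'w': 3, 'j': 7, 'y': 10, 'v': 4, 's': 6}
counts['n'] = counts['b']+3 = 9 → {'m': 2, 'b': 6, 'w': 3, 'j': 7, 'y': 10, 'v': 4, 's': 6, 'n': 9}
counts['z'] = 0 → {'m': 2, 'b': 6, 'w': 3, 'j': 7, 'y': 10, 'v': 4, 's': 6, 'n': 9, 'z': 0}
sum of values = 47

47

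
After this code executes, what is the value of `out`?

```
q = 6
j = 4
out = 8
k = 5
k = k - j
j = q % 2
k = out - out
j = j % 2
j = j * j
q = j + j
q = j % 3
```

8

k = 5-4 = 1
j = 6%2 = 0
k = 8-8 = 0
j = 0%2 = 0
j = 0*0 = 0
q = 0+0 = 0
q = 0%3 = 0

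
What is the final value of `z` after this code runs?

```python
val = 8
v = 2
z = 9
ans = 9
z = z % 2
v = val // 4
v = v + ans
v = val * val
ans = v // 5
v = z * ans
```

z = 9%2 = 1
v = 8//4 = 2
v = 2+9 = 11
v = 8*8 = 64
ans = 64//5 = 12
v = 1*12 = 12

1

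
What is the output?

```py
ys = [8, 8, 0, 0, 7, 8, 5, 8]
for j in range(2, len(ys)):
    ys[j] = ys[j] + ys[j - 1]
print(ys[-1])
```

j=2: ys[2] = 0+8 = 8 → [8, 8, 8, 0, 7, 8, 5, 8]
j=3: ys[3] = 0+8 = 8 → [8, 8, 8, 8, 7, 8, 5, 8]
j=4: ys[4] = 7+8 = 15 → [8, 8, 8, 8, 15, 8, 5, 8]
j=5: ys[5] = 8+15 = 23 → [8, 8, 8, 8, 15, 23, 5, 8]
j=6: ys[6] = 5+23 = 28 → [8, 8, 8, 8, 15, 23, 28, 8]
j=7: ys[7] = 8+28 = 36 → [8, 8, 8, 8, 15, 23, 28, 36]

36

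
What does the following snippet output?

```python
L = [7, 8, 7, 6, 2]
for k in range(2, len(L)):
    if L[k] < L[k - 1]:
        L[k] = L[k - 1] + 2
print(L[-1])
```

14

k=2: 7<8, L[2] = 8+2 = 10 → [7, 8, 10, 6, 2]
k=3: 6<10, L[3] = 10+2 = 12 → [7, 8, 10, 12, 2]
k=4: 2<12, L[4] = 12+2 = 14 → [7, 8, 10, 12, 14]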